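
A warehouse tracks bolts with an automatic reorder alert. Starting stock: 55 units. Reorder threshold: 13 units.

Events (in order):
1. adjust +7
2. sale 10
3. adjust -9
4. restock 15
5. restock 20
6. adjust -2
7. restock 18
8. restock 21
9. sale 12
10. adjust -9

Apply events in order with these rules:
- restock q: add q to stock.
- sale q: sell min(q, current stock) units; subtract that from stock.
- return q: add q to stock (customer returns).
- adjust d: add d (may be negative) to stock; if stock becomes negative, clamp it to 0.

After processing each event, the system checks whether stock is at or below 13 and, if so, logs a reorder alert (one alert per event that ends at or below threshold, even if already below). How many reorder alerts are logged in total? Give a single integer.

Answer: 0

Derivation:
Processing events:
Start: stock = 55
  Event 1 (adjust +7): 55 + 7 = 62
  Event 2 (sale 10): sell min(10,62)=10. stock: 62 - 10 = 52. total_sold = 10
  Event 3 (adjust -9): 52 + -9 = 43
  Event 4 (restock 15): 43 + 15 = 58
  Event 5 (restock 20): 58 + 20 = 78
  Event 6 (adjust -2): 78 + -2 = 76
  Event 7 (restock 18): 76 + 18 = 94
  Event 8 (restock 21): 94 + 21 = 115
  Event 9 (sale 12): sell min(12,115)=12. stock: 115 - 12 = 103. total_sold = 22
  Event 10 (adjust -9): 103 + -9 = 94
Final: stock = 94, total_sold = 22

Checking against threshold 13:
  After event 1: stock=62 > 13
  After event 2: stock=52 > 13
  After event 3: stock=43 > 13
  After event 4: stock=58 > 13
  After event 5: stock=78 > 13
  After event 6: stock=76 > 13
  After event 7: stock=94 > 13
  After event 8: stock=115 > 13
  After event 9: stock=103 > 13
  After event 10: stock=94 > 13
Alert events: []. Count = 0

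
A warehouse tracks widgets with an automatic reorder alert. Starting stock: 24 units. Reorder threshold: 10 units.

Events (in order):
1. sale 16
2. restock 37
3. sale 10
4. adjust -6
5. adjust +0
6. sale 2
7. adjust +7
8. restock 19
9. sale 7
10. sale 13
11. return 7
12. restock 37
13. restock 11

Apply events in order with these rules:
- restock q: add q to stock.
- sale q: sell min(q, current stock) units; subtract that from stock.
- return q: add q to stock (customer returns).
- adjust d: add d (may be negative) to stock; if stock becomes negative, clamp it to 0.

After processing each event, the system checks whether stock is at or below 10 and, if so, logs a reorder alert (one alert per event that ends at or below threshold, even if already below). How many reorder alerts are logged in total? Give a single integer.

Processing events:
Start: stock = 24
  Event 1 (sale 16): sell min(16,24)=16. stock: 24 - 16 = 8. total_sold = 16
  Event 2 (restock 37): 8 + 37 = 45
  Event 3 (sale 10): sell min(10,45)=10. stock: 45 - 10 = 35. total_sold = 26
  Event 4 (adjust -6): 35 + -6 = 29
  Event 5 (adjust +0): 29 + 0 = 29
  Event 6 (sale 2): sell min(2,29)=2. stock: 29 - 2 = 27. total_sold = 28
  Event 7 (adjust +7): 27 + 7 = 34
  Event 8 (restock 19): 34 + 19 = 53
  Event 9 (sale 7): sell min(7,53)=7. stock: 53 - 7 = 46. total_sold = 35
  Event 10 (sale 13): sell min(13,46)=13. stock: 46 - 13 = 33. total_sold = 48
  Event 11 (return 7): 33 + 7 = 40
  Event 12 (restock 37): 40 + 37 = 77
  Event 13 (restock 11): 77 + 11 = 88
Final: stock = 88, total_sold = 48

Checking against threshold 10:
  After event 1: stock=8 <= 10 -> ALERT
  After event 2: stock=45 > 10
  After event 3: stock=35 > 10
  After event 4: stock=29 > 10
  After event 5: stock=29 > 10
  After event 6: stock=27 > 10
  After event 7: stock=34 > 10
  After event 8: stock=53 > 10
  After event 9: stock=46 > 10
  After event 10: stock=33 > 10
  After event 11: stock=40 > 10
  After event 12: stock=77 > 10
  After event 13: stock=88 > 10
Alert events: [1]. Count = 1

Answer: 1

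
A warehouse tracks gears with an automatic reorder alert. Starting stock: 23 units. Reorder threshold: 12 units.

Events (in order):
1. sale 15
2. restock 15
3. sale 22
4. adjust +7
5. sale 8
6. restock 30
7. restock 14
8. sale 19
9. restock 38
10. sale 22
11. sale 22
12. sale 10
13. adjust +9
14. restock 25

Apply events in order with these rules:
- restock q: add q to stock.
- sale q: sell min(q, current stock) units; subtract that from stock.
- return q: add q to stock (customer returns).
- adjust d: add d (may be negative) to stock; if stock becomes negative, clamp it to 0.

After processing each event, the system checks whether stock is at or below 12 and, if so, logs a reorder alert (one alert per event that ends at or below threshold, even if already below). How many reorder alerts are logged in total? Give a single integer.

Processing events:
Start: stock = 23
  Event 1 (sale 15): sell min(15,23)=15. stock: 23 - 15 = 8. total_sold = 15
  Event 2 (restock 15): 8 + 15 = 23
  Event 3 (sale 22): sell min(22,23)=22. stock: 23 - 22 = 1. total_sold = 37
  Event 4 (adjust +7): 1 + 7 = 8
  Event 5 (sale 8): sell min(8,8)=8. stock: 8 - 8 = 0. total_sold = 45
  Event 6 (restock 30): 0 + 30 = 30
  Event 7 (restock 14): 30 + 14 = 44
  Event 8 (sale 19): sell min(19,44)=19. stock: 44 - 19 = 25. total_sold = 64
  Event 9 (restock 38): 25 + 38 = 63
  Event 10 (sale 22): sell min(22,63)=22. stock: 63 - 22 = 41. total_sold = 86
  Event 11 (sale 22): sell min(22,41)=22. stock: 41 - 22 = 19. total_sold = 108
  Event 12 (sale 10): sell min(10,19)=10. stock: 19 - 10 = 9. total_sold = 118
  Event 13 (adjust +9): 9 + 9 = 18
  Event 14 (restock 25): 18 + 25 = 43
Final: stock = 43, total_sold = 118

Checking against threshold 12:
  After event 1: stock=8 <= 12 -> ALERT
  After event 2: stock=23 > 12
  After event 3: stock=1 <= 12 -> ALERT
  After event 4: stock=8 <= 12 -> ALERT
  After event 5: stock=0 <= 12 -> ALERT
  After event 6: stock=30 > 12
  After event 7: stock=44 > 12
  After event 8: stock=25 > 12
  After event 9: stock=63 > 12
  After event 10: stock=41 > 12
  After event 11: stock=19 > 12
  After event 12: stock=9 <= 12 -> ALERT
  After event 13: stock=18 > 12
  After event 14: stock=43 > 12
Alert events: [1, 3, 4, 5, 12]. Count = 5

Answer: 5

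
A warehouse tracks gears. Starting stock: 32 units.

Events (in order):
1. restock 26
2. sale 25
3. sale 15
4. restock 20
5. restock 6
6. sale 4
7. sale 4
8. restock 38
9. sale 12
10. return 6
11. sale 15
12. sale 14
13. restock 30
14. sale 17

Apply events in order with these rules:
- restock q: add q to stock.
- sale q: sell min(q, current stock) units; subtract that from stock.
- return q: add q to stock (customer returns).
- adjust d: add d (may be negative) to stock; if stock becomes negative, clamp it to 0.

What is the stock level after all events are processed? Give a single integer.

Processing events:
Start: stock = 32
  Event 1 (restock 26): 32 + 26 = 58
  Event 2 (sale 25): sell min(25,58)=25. stock: 58 - 25 = 33. total_sold = 25
  Event 3 (sale 15): sell min(15,33)=15. stock: 33 - 15 = 18. total_sold = 40
  Event 4 (restock 20): 18 + 20 = 38
  Event 5 (restock 6): 38 + 6 = 44
  Event 6 (sale 4): sell min(4,44)=4. stock: 44 - 4 = 40. total_sold = 44
  Event 7 (sale 4): sell min(4,40)=4. stock: 40 - 4 = 36. total_sold = 48
  Event 8 (restock 38): 36 + 38 = 74
  Event 9 (sale 12): sell min(12,74)=12. stock: 74 - 12 = 62. total_sold = 60
  Event 10 (return 6): 62 + 6 = 68
  Event 11 (sale 15): sell min(15,68)=15. stock: 68 - 15 = 53. total_sold = 75
  Event 12 (sale 14): sell min(14,53)=14. stock: 53 - 14 = 39. total_sold = 89
  Event 13 (restock 30): 39 + 30 = 69
  Event 14 (sale 17): sell min(17,69)=17. stock: 69 - 17 = 52. total_sold = 106
Final: stock = 52, total_sold = 106

Answer: 52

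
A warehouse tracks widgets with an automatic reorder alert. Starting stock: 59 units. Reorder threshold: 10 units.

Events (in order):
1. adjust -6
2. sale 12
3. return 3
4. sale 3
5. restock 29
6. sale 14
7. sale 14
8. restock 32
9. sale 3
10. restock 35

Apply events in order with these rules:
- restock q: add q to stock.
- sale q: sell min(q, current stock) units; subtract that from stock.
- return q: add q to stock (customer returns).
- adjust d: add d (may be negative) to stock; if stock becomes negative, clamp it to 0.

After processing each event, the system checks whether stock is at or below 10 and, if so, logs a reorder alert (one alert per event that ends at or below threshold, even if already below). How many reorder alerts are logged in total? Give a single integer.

Processing events:
Start: stock = 59
  Event 1 (adjust -6): 59 + -6 = 53
  Event 2 (sale 12): sell min(12,53)=12. stock: 53 - 12 = 41. total_sold = 12
  Event 3 (return 3): 41 + 3 = 44
  Event 4 (sale 3): sell min(3,44)=3. stock: 44 - 3 = 41. total_sold = 15
  Event 5 (restock 29): 41 + 29 = 70
  Event 6 (sale 14): sell min(14,70)=14. stock: 70 - 14 = 56. total_sold = 29
  Event 7 (sale 14): sell min(14,56)=14. stock: 56 - 14 = 42. total_sold = 43
  Event 8 (restock 32): 42 + 32 = 74
  Event 9 (sale 3): sell min(3,74)=3. stock: 74 - 3 = 71. total_sold = 46
  Event 10 (restock 35): 71 + 35 = 106
Final: stock = 106, total_sold = 46

Checking against threshold 10:
  After event 1: stock=53 > 10
  After event 2: stock=41 > 10
  After event 3: stock=44 > 10
  After event 4: stock=41 > 10
  After event 5: stock=70 > 10
  After event 6: stock=56 > 10
  After event 7: stock=42 > 10
  After event 8: stock=74 > 10
  After event 9: stock=71 > 10
  After event 10: stock=106 > 10
Alert events: []. Count = 0

Answer: 0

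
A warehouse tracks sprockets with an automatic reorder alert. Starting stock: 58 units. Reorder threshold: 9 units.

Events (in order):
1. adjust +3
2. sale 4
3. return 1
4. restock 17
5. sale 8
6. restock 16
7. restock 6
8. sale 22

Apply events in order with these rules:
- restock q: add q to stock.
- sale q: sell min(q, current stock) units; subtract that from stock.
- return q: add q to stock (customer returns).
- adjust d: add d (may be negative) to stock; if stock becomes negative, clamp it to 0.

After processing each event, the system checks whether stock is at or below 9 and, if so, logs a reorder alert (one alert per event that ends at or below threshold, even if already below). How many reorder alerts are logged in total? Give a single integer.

Processing events:
Start: stock = 58
  Event 1 (adjust +3): 58 + 3 = 61
  Event 2 (sale 4): sell min(4,61)=4. stock: 61 - 4 = 57. total_sold = 4
  Event 3 (return 1): 57 + 1 = 58
  Event 4 (restock 17): 58 + 17 = 75
  Event 5 (sale 8): sell min(8,75)=8. stock: 75 - 8 = 67. total_sold = 12
  Event 6 (restock 16): 67 + 16 = 83
  Event 7 (restock 6): 83 + 6 = 89
  Event 8 (sale 22): sell min(22,89)=22. stock: 89 - 22 = 67. total_sold = 34
Final: stock = 67, total_sold = 34

Checking against threshold 9:
  After event 1: stock=61 > 9
  After event 2: stock=57 > 9
  After event 3: stock=58 > 9
  After event 4: stock=75 > 9
  After event 5: stock=67 > 9
  After event 6: stock=83 > 9
  After event 7: stock=89 > 9
  After event 8: stock=67 > 9
Alert events: []. Count = 0

Answer: 0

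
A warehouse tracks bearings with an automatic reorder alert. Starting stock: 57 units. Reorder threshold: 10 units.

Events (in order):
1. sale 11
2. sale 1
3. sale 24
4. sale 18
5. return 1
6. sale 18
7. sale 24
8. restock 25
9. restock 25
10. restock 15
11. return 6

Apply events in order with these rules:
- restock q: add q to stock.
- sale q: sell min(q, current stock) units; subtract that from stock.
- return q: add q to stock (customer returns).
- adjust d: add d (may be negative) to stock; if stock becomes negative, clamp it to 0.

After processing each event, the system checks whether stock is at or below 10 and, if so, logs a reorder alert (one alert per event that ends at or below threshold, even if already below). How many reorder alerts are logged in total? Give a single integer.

Processing events:
Start: stock = 57
  Event 1 (sale 11): sell min(11,57)=11. stock: 57 - 11 = 46. total_sold = 11
  Event 2 (sale 1): sell min(1,46)=1. stock: 46 - 1 = 45. total_sold = 12
  Event 3 (sale 24): sell min(24,45)=24. stock: 45 - 24 = 21. total_sold = 36
  Event 4 (sale 18): sell min(18,21)=18. stock: 21 - 18 = 3. total_sold = 54
  Event 5 (return 1): 3 + 1 = 4
  Event 6 (sale 18): sell min(18,4)=4. stock: 4 - 4 = 0. total_sold = 58
  Event 7 (sale 24): sell min(24,0)=0. stock: 0 - 0 = 0. total_sold = 58
  Event 8 (restock 25): 0 + 25 = 25
  Event 9 (restock 25): 25 + 25 = 50
  Event 10 (restock 15): 50 + 15 = 65
  Event 11 (return 6): 65 + 6 = 71
Final: stock = 71, total_sold = 58

Checking against threshold 10:
  After event 1: stock=46 > 10
  After event 2: stock=45 > 10
  After event 3: stock=21 > 10
  After event 4: stock=3 <= 10 -> ALERT
  After event 5: stock=4 <= 10 -> ALERT
  After event 6: stock=0 <= 10 -> ALERT
  After event 7: stock=0 <= 10 -> ALERT
  After event 8: stock=25 > 10
  After event 9: stock=50 > 10
  After event 10: stock=65 > 10
  After event 11: stock=71 > 10
Alert events: [4, 5, 6, 7]. Count = 4

Answer: 4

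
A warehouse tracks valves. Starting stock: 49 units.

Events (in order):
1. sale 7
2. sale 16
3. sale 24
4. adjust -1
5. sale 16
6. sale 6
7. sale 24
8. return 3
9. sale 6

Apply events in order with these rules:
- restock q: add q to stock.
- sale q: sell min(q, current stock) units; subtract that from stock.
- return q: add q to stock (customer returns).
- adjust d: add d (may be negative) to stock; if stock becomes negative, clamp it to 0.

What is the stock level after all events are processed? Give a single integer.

Processing events:
Start: stock = 49
  Event 1 (sale 7): sell min(7,49)=7. stock: 49 - 7 = 42. total_sold = 7
  Event 2 (sale 16): sell min(16,42)=16. stock: 42 - 16 = 26. total_sold = 23
  Event 3 (sale 24): sell min(24,26)=24. stock: 26 - 24 = 2. total_sold = 47
  Event 4 (adjust -1): 2 + -1 = 1
  Event 5 (sale 16): sell min(16,1)=1. stock: 1 - 1 = 0. total_sold = 48
  Event 6 (sale 6): sell min(6,0)=0. stock: 0 - 0 = 0. total_sold = 48
  Event 7 (sale 24): sell min(24,0)=0. stock: 0 - 0 = 0. total_sold = 48
  Event 8 (return 3): 0 + 3 = 3
  Event 9 (sale 6): sell min(6,3)=3. stock: 3 - 3 = 0. total_sold = 51
Final: stock = 0, total_sold = 51

Answer: 0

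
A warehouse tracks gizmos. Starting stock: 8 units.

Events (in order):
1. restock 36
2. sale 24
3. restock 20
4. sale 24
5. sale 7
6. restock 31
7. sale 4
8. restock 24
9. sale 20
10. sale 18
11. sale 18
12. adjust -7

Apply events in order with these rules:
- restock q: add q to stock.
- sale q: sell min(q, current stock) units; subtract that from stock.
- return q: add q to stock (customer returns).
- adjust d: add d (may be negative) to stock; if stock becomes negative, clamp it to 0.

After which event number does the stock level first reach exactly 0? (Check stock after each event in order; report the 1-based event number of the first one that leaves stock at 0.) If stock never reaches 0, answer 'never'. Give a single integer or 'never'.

Answer: 12

Derivation:
Processing events:
Start: stock = 8
  Event 1 (restock 36): 8 + 36 = 44
  Event 2 (sale 24): sell min(24,44)=24. stock: 44 - 24 = 20. total_sold = 24
  Event 3 (restock 20): 20 + 20 = 40
  Event 4 (sale 24): sell min(24,40)=24. stock: 40 - 24 = 16. total_sold = 48
  Event 5 (sale 7): sell min(7,16)=7. stock: 16 - 7 = 9. total_sold = 55
  Event 6 (restock 31): 9 + 31 = 40
  Event 7 (sale 4): sell min(4,40)=4. stock: 40 - 4 = 36. total_sold = 59
  Event 8 (restock 24): 36 + 24 = 60
  Event 9 (sale 20): sell min(20,60)=20. stock: 60 - 20 = 40. total_sold = 79
  Event 10 (sale 18): sell min(18,40)=18. stock: 40 - 18 = 22. total_sold = 97
  Event 11 (sale 18): sell min(18,22)=18. stock: 22 - 18 = 4. total_sold = 115
  Event 12 (adjust -7): 4 + -7 = 0 (clamped to 0)
Final: stock = 0, total_sold = 115

First zero at event 12.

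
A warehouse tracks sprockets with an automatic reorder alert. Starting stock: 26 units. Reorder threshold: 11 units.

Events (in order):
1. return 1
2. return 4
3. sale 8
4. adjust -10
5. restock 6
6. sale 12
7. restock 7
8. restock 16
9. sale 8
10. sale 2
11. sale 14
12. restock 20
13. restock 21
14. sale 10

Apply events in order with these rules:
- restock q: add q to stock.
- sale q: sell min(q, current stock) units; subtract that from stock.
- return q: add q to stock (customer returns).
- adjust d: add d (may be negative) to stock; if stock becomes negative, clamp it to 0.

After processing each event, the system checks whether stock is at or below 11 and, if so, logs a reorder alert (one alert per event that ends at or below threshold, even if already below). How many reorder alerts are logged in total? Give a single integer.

Processing events:
Start: stock = 26
  Event 1 (return 1): 26 + 1 = 27
  Event 2 (return 4): 27 + 4 = 31
  Event 3 (sale 8): sell min(8,31)=8. stock: 31 - 8 = 23. total_sold = 8
  Event 4 (adjust -10): 23 + -10 = 13
  Event 5 (restock 6): 13 + 6 = 19
  Event 6 (sale 12): sell min(12,19)=12. stock: 19 - 12 = 7. total_sold = 20
  Event 7 (restock 7): 7 + 7 = 14
  Event 8 (restock 16): 14 + 16 = 30
  Event 9 (sale 8): sell min(8,30)=8. stock: 30 - 8 = 22. total_sold = 28
  Event 10 (sale 2): sell min(2,22)=2. stock: 22 - 2 = 20. total_sold = 30
  Event 11 (sale 14): sell min(14,20)=14. stock: 20 - 14 = 6. total_sold = 44
  Event 12 (restock 20): 6 + 20 = 26
  Event 13 (restock 21): 26 + 21 = 47
  Event 14 (sale 10): sell min(10,47)=10. stock: 47 - 10 = 37. total_sold = 54
Final: stock = 37, total_sold = 54

Checking against threshold 11:
  After event 1: stock=27 > 11
  After event 2: stock=31 > 11
  After event 3: stock=23 > 11
  After event 4: stock=13 > 11
  After event 5: stock=19 > 11
  After event 6: stock=7 <= 11 -> ALERT
  After event 7: stock=14 > 11
  After event 8: stock=30 > 11
  After event 9: stock=22 > 11
  After event 10: stock=20 > 11
  After event 11: stock=6 <= 11 -> ALERT
  After event 12: stock=26 > 11
  After event 13: stock=47 > 11
  After event 14: stock=37 > 11
Alert events: [6, 11]. Count = 2

Answer: 2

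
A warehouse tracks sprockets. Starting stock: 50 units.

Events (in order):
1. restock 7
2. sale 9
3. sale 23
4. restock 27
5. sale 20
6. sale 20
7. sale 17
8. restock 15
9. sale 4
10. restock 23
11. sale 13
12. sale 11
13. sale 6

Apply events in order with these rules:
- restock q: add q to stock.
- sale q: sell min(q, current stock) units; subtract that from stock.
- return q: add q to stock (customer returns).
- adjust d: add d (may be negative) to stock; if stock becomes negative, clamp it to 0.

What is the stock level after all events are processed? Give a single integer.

Answer: 4

Derivation:
Processing events:
Start: stock = 50
  Event 1 (restock 7): 50 + 7 = 57
  Event 2 (sale 9): sell min(9,57)=9. stock: 57 - 9 = 48. total_sold = 9
  Event 3 (sale 23): sell min(23,48)=23. stock: 48 - 23 = 25. total_sold = 32
  Event 4 (restock 27): 25 + 27 = 52
  Event 5 (sale 20): sell min(20,52)=20. stock: 52 - 20 = 32. total_sold = 52
  Event 6 (sale 20): sell min(20,32)=20. stock: 32 - 20 = 12. total_sold = 72
  Event 7 (sale 17): sell min(17,12)=12. stock: 12 - 12 = 0. total_sold = 84
  Event 8 (restock 15): 0 + 15 = 15
  Event 9 (sale 4): sell min(4,15)=4. stock: 15 - 4 = 11. total_sold = 88
  Event 10 (restock 23): 11 + 23 = 34
  Event 11 (sale 13): sell min(13,34)=13. stock: 34 - 13 = 21. total_sold = 101
  Event 12 (sale 11): sell min(11,21)=11. stock: 21 - 11 = 10. total_sold = 112
  Event 13 (sale 6): sell min(6,10)=6. stock: 10 - 6 = 4. total_sold = 118
Final: stock = 4, total_sold = 118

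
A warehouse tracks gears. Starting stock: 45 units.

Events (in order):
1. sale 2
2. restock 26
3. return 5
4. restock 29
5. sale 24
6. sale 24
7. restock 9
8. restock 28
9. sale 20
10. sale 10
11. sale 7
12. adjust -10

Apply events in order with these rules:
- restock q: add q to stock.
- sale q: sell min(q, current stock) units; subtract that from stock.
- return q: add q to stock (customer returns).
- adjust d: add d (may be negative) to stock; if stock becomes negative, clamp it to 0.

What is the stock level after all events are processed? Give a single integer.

Answer: 45

Derivation:
Processing events:
Start: stock = 45
  Event 1 (sale 2): sell min(2,45)=2. stock: 45 - 2 = 43. total_sold = 2
  Event 2 (restock 26): 43 + 26 = 69
  Event 3 (return 5): 69 + 5 = 74
  Event 4 (restock 29): 74 + 29 = 103
  Event 5 (sale 24): sell min(24,103)=24. stock: 103 - 24 = 79. total_sold = 26
  Event 6 (sale 24): sell min(24,79)=24. stock: 79 - 24 = 55. total_sold = 50
  Event 7 (restock 9): 55 + 9 = 64
  Event 8 (restock 28): 64 + 28 = 92
  Event 9 (sale 20): sell min(20,92)=20. stock: 92 - 20 = 72. total_sold = 70
  Event 10 (sale 10): sell min(10,72)=10. stock: 72 - 10 = 62. total_sold = 80
  Event 11 (sale 7): sell min(7,62)=7. stock: 62 - 7 = 55. total_sold = 87
  Event 12 (adjust -10): 55 + -10 = 45
Final: stock = 45, total_sold = 87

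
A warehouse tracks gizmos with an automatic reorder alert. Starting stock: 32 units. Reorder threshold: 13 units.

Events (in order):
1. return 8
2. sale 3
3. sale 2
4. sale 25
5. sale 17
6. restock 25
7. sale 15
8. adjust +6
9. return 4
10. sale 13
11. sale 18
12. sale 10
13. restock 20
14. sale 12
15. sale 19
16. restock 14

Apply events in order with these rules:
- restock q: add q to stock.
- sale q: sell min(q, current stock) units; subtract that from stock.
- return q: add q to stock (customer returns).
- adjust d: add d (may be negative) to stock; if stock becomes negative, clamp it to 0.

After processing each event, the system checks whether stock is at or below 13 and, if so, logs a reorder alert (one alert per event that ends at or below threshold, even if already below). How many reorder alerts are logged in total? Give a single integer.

Processing events:
Start: stock = 32
  Event 1 (return 8): 32 + 8 = 40
  Event 2 (sale 3): sell min(3,40)=3. stock: 40 - 3 = 37. total_sold = 3
  Event 3 (sale 2): sell min(2,37)=2. stock: 37 - 2 = 35. total_sold = 5
  Event 4 (sale 25): sell min(25,35)=25. stock: 35 - 25 = 10. total_sold = 30
  Event 5 (sale 17): sell min(17,10)=10. stock: 10 - 10 = 0. total_sold = 40
  Event 6 (restock 25): 0 + 25 = 25
  Event 7 (sale 15): sell min(15,25)=15. stock: 25 - 15 = 10. total_sold = 55
  Event 8 (adjust +6): 10 + 6 = 16
  Event 9 (return 4): 16 + 4 = 20
  Event 10 (sale 13): sell min(13,20)=13. stock: 20 - 13 = 7. total_sold = 68
  Event 11 (sale 18): sell min(18,7)=7. stock: 7 - 7 = 0. total_sold = 75
  Event 12 (sale 10): sell min(10,0)=0. stock: 0 - 0 = 0. total_sold = 75
  Event 13 (restock 20): 0 + 20 = 20
  Event 14 (sale 12): sell min(12,20)=12. stock: 20 - 12 = 8. total_sold = 87
  Event 15 (sale 19): sell min(19,8)=8. stock: 8 - 8 = 0. total_sold = 95
  Event 16 (restock 14): 0 + 14 = 14
Final: stock = 14, total_sold = 95

Checking against threshold 13:
  After event 1: stock=40 > 13
  After event 2: stock=37 > 13
  After event 3: stock=35 > 13
  After event 4: stock=10 <= 13 -> ALERT
  After event 5: stock=0 <= 13 -> ALERT
  After event 6: stock=25 > 13
  After event 7: stock=10 <= 13 -> ALERT
  After event 8: stock=16 > 13
  After event 9: stock=20 > 13
  After event 10: stock=7 <= 13 -> ALERT
  After event 11: stock=0 <= 13 -> ALERT
  After event 12: stock=0 <= 13 -> ALERT
  After event 13: stock=20 > 13
  After event 14: stock=8 <= 13 -> ALERT
  After event 15: stock=0 <= 13 -> ALERT
  After event 16: stock=14 > 13
Alert events: [4, 5, 7, 10, 11, 12, 14, 15]. Count = 8

Answer: 8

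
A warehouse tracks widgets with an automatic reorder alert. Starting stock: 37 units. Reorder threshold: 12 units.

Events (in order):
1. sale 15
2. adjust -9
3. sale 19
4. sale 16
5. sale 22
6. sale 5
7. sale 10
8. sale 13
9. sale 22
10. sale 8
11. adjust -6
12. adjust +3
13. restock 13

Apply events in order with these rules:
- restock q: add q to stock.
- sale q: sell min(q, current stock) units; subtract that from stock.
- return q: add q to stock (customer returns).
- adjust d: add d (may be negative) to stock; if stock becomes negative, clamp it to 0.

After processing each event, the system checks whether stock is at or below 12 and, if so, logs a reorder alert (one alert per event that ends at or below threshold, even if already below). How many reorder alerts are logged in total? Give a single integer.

Answer: 10

Derivation:
Processing events:
Start: stock = 37
  Event 1 (sale 15): sell min(15,37)=15. stock: 37 - 15 = 22. total_sold = 15
  Event 2 (adjust -9): 22 + -9 = 13
  Event 3 (sale 19): sell min(19,13)=13. stock: 13 - 13 = 0. total_sold = 28
  Event 4 (sale 16): sell min(16,0)=0. stock: 0 - 0 = 0. total_sold = 28
  Event 5 (sale 22): sell min(22,0)=0. stock: 0 - 0 = 0. total_sold = 28
  Event 6 (sale 5): sell min(5,0)=0. stock: 0 - 0 = 0. total_sold = 28
  Event 7 (sale 10): sell min(10,0)=0. stock: 0 - 0 = 0. total_sold = 28
  Event 8 (sale 13): sell min(13,0)=0. stock: 0 - 0 = 0. total_sold = 28
  Event 9 (sale 22): sell min(22,0)=0. stock: 0 - 0 = 0. total_sold = 28
  Event 10 (sale 8): sell min(8,0)=0. stock: 0 - 0 = 0. total_sold = 28
  Event 11 (adjust -6): 0 + -6 = 0 (clamped to 0)
  Event 12 (adjust +3): 0 + 3 = 3
  Event 13 (restock 13): 3 + 13 = 16
Final: stock = 16, total_sold = 28

Checking against threshold 12:
  After event 1: stock=22 > 12
  After event 2: stock=13 > 12
  After event 3: stock=0 <= 12 -> ALERT
  After event 4: stock=0 <= 12 -> ALERT
  After event 5: stock=0 <= 12 -> ALERT
  After event 6: stock=0 <= 12 -> ALERT
  After event 7: stock=0 <= 12 -> ALERT
  After event 8: stock=0 <= 12 -> ALERT
  After event 9: stock=0 <= 12 -> ALERT
  After event 10: stock=0 <= 12 -> ALERT
  After event 11: stock=0 <= 12 -> ALERT
  After event 12: stock=3 <= 12 -> ALERT
  After event 13: stock=16 > 12
Alert events: [3, 4, 5, 6, 7, 8, 9, 10, 11, 12]. Count = 10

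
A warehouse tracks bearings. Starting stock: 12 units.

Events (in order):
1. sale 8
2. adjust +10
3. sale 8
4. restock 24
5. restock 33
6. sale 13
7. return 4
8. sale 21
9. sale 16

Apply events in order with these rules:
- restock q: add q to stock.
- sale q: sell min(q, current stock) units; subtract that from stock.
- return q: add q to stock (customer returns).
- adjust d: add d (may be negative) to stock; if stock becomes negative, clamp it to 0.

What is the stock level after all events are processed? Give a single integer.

Answer: 17

Derivation:
Processing events:
Start: stock = 12
  Event 1 (sale 8): sell min(8,12)=8. stock: 12 - 8 = 4. total_sold = 8
  Event 2 (adjust +10): 4 + 10 = 14
  Event 3 (sale 8): sell min(8,14)=8. stock: 14 - 8 = 6. total_sold = 16
  Event 4 (restock 24): 6 + 24 = 30
  Event 5 (restock 33): 30 + 33 = 63
  Event 6 (sale 13): sell min(13,63)=13. stock: 63 - 13 = 50. total_sold = 29
  Event 7 (return 4): 50 + 4 = 54
  Event 8 (sale 21): sell min(21,54)=21. stock: 54 - 21 = 33. total_sold = 50
  Event 9 (sale 16): sell min(16,33)=16. stock: 33 - 16 = 17. total_sold = 66
Final: stock = 17, total_sold = 66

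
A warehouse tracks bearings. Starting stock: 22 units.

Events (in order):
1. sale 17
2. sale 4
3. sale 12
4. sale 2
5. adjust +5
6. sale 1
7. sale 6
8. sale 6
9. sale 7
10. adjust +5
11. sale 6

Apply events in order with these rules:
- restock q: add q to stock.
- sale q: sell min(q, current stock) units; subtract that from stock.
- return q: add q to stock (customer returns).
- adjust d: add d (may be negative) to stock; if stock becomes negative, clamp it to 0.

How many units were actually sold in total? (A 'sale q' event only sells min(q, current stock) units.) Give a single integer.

Processing events:
Start: stock = 22
  Event 1 (sale 17): sell min(17,22)=17. stock: 22 - 17 = 5. total_sold = 17
  Event 2 (sale 4): sell min(4,5)=4. stock: 5 - 4 = 1. total_sold = 21
  Event 3 (sale 12): sell min(12,1)=1. stock: 1 - 1 = 0. total_sold = 22
  Event 4 (sale 2): sell min(2,0)=0. stock: 0 - 0 = 0. total_sold = 22
  Event 5 (adjust +5): 0 + 5 = 5
  Event 6 (sale 1): sell min(1,5)=1. stock: 5 - 1 = 4. total_sold = 23
  Event 7 (sale 6): sell min(6,4)=4. stock: 4 - 4 = 0. total_sold = 27
  Event 8 (sale 6): sell min(6,0)=0. stock: 0 - 0 = 0. total_sold = 27
  Event 9 (sale 7): sell min(7,0)=0. stock: 0 - 0 = 0. total_sold = 27
  Event 10 (adjust +5): 0 + 5 = 5
  Event 11 (sale 6): sell min(6,5)=5. stock: 5 - 5 = 0. total_sold = 32
Final: stock = 0, total_sold = 32

Answer: 32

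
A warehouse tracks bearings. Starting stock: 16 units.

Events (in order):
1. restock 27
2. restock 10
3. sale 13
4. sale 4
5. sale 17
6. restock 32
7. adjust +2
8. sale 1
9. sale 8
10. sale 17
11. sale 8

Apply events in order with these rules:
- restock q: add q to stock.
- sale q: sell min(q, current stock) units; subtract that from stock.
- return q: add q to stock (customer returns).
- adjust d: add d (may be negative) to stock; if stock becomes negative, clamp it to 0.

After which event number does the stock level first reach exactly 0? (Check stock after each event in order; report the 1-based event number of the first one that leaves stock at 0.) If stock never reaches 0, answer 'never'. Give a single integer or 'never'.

Answer: never

Derivation:
Processing events:
Start: stock = 16
  Event 1 (restock 27): 16 + 27 = 43
  Event 2 (restock 10): 43 + 10 = 53
  Event 3 (sale 13): sell min(13,53)=13. stock: 53 - 13 = 40. total_sold = 13
  Event 4 (sale 4): sell min(4,40)=4. stock: 40 - 4 = 36. total_sold = 17
  Event 5 (sale 17): sell min(17,36)=17. stock: 36 - 17 = 19. total_sold = 34
  Event 6 (restock 32): 19 + 32 = 51
  Event 7 (adjust +2): 51 + 2 = 53
  Event 8 (sale 1): sell min(1,53)=1. stock: 53 - 1 = 52. total_sold = 35
  Event 9 (sale 8): sell min(8,52)=8. stock: 52 - 8 = 44. total_sold = 43
  Event 10 (sale 17): sell min(17,44)=17. stock: 44 - 17 = 27. total_sold = 60
  Event 11 (sale 8): sell min(8,27)=8. stock: 27 - 8 = 19. total_sold = 68
Final: stock = 19, total_sold = 68

Stock never reaches 0.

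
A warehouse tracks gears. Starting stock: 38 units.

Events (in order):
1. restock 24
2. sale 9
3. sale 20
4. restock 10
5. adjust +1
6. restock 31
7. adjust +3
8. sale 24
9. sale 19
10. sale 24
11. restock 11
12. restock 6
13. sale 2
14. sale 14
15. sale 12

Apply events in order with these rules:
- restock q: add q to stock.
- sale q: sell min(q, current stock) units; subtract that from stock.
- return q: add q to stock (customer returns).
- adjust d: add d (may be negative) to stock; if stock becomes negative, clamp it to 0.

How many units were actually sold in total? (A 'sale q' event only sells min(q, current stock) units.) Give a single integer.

Answer: 124

Derivation:
Processing events:
Start: stock = 38
  Event 1 (restock 24): 38 + 24 = 62
  Event 2 (sale 9): sell min(9,62)=9. stock: 62 - 9 = 53. total_sold = 9
  Event 3 (sale 20): sell min(20,53)=20. stock: 53 - 20 = 33. total_sold = 29
  Event 4 (restock 10): 33 + 10 = 43
  Event 5 (adjust +1): 43 + 1 = 44
  Event 6 (restock 31): 44 + 31 = 75
  Event 7 (adjust +3): 75 + 3 = 78
  Event 8 (sale 24): sell min(24,78)=24. stock: 78 - 24 = 54. total_sold = 53
  Event 9 (sale 19): sell min(19,54)=19. stock: 54 - 19 = 35. total_sold = 72
  Event 10 (sale 24): sell min(24,35)=24. stock: 35 - 24 = 11. total_sold = 96
  Event 11 (restock 11): 11 + 11 = 22
  Event 12 (restock 6): 22 + 6 = 28
  Event 13 (sale 2): sell min(2,28)=2. stock: 28 - 2 = 26. total_sold = 98
  Event 14 (sale 14): sell min(14,26)=14. stock: 26 - 14 = 12. total_sold = 112
  Event 15 (sale 12): sell min(12,12)=12. stock: 12 - 12 = 0. total_sold = 124
Final: stock = 0, total_sold = 124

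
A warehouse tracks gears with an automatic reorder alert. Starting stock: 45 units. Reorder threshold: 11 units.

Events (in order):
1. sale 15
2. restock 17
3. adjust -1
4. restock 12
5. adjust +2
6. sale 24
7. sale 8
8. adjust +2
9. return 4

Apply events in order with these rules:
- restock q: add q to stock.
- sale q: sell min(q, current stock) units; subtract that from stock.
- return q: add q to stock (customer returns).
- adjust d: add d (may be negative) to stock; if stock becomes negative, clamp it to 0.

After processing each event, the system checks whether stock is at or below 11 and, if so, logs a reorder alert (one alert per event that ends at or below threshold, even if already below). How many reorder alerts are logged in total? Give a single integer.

Processing events:
Start: stock = 45
  Event 1 (sale 15): sell min(15,45)=15. stock: 45 - 15 = 30. total_sold = 15
  Event 2 (restock 17): 30 + 17 = 47
  Event 3 (adjust -1): 47 + -1 = 46
  Event 4 (restock 12): 46 + 12 = 58
  Event 5 (adjust +2): 58 + 2 = 60
  Event 6 (sale 24): sell min(24,60)=24. stock: 60 - 24 = 36. total_sold = 39
  Event 7 (sale 8): sell min(8,36)=8. stock: 36 - 8 = 28. total_sold = 47
  Event 8 (adjust +2): 28 + 2 = 30
  Event 9 (return 4): 30 + 4 = 34
Final: stock = 34, total_sold = 47

Checking against threshold 11:
  After event 1: stock=30 > 11
  After event 2: stock=47 > 11
  After event 3: stock=46 > 11
  After event 4: stock=58 > 11
  After event 5: stock=60 > 11
  After event 6: stock=36 > 11
  After event 7: stock=28 > 11
  After event 8: stock=30 > 11
  After event 9: stock=34 > 11
Alert events: []. Count = 0

Answer: 0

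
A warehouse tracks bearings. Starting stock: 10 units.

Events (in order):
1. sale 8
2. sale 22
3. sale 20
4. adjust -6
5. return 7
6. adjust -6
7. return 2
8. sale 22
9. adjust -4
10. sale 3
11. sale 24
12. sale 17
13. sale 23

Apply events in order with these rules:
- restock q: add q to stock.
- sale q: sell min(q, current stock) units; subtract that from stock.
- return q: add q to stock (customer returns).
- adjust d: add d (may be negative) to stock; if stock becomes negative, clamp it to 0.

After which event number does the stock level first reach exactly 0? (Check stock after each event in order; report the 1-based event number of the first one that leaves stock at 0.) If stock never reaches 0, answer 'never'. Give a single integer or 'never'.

Processing events:
Start: stock = 10
  Event 1 (sale 8): sell min(8,10)=8. stock: 10 - 8 = 2. total_sold = 8
  Event 2 (sale 22): sell min(22,2)=2. stock: 2 - 2 = 0. total_sold = 10
  Event 3 (sale 20): sell min(20,0)=0. stock: 0 - 0 = 0. total_sold = 10
  Event 4 (adjust -6): 0 + -6 = 0 (clamped to 0)
  Event 5 (return 7): 0 + 7 = 7
  Event 6 (adjust -6): 7 + -6 = 1
  Event 7 (return 2): 1 + 2 = 3
  Event 8 (sale 22): sell min(22,3)=3. stock: 3 - 3 = 0. total_sold = 13
  Event 9 (adjust -4): 0 + -4 = 0 (clamped to 0)
  Event 10 (sale 3): sell min(3,0)=0. stock: 0 - 0 = 0. total_sold = 13
  Event 11 (sale 24): sell min(24,0)=0. stock: 0 - 0 = 0. total_sold = 13
  Event 12 (sale 17): sell min(17,0)=0. stock: 0 - 0 = 0. total_sold = 13
  Event 13 (sale 23): sell min(23,0)=0. stock: 0 - 0 = 0. total_sold = 13
Final: stock = 0, total_sold = 13

First zero at event 2.

Answer: 2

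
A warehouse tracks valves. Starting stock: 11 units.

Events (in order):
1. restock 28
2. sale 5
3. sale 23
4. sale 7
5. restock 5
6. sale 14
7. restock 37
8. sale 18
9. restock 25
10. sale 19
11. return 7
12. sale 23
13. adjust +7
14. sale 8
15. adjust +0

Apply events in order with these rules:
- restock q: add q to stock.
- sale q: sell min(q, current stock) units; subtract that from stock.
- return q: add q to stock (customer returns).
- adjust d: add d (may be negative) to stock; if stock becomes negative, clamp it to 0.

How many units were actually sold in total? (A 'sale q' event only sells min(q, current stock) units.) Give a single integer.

Answer: 112

Derivation:
Processing events:
Start: stock = 11
  Event 1 (restock 28): 11 + 28 = 39
  Event 2 (sale 5): sell min(5,39)=5. stock: 39 - 5 = 34. total_sold = 5
  Event 3 (sale 23): sell min(23,34)=23. stock: 34 - 23 = 11. total_sold = 28
  Event 4 (sale 7): sell min(7,11)=7. stock: 11 - 7 = 4. total_sold = 35
  Event 5 (restock 5): 4 + 5 = 9
  Event 6 (sale 14): sell min(14,9)=9. stock: 9 - 9 = 0. total_sold = 44
  Event 7 (restock 37): 0 + 37 = 37
  Event 8 (sale 18): sell min(18,37)=18. stock: 37 - 18 = 19. total_sold = 62
  Event 9 (restock 25): 19 + 25 = 44
  Event 10 (sale 19): sell min(19,44)=19. stock: 44 - 19 = 25. total_sold = 81
  Event 11 (return 7): 25 + 7 = 32
  Event 12 (sale 23): sell min(23,32)=23. stock: 32 - 23 = 9. total_sold = 104
  Event 13 (adjust +7): 9 + 7 = 16
  Event 14 (sale 8): sell min(8,16)=8. stock: 16 - 8 = 8. total_sold = 112
  Event 15 (adjust +0): 8 + 0 = 8
Final: stock = 8, total_sold = 112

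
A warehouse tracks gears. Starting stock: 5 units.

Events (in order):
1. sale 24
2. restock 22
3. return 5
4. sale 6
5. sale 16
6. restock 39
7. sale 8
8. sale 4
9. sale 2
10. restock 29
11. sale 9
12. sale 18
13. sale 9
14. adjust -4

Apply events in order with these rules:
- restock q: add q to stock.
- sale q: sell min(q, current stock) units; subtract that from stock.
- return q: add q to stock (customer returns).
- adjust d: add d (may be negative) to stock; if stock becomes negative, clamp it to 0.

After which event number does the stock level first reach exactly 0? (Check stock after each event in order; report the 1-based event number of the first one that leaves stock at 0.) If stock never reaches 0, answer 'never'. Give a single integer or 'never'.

Answer: 1

Derivation:
Processing events:
Start: stock = 5
  Event 1 (sale 24): sell min(24,5)=5. stock: 5 - 5 = 0. total_sold = 5
  Event 2 (restock 22): 0 + 22 = 22
  Event 3 (return 5): 22 + 5 = 27
  Event 4 (sale 6): sell min(6,27)=6. stock: 27 - 6 = 21. total_sold = 11
  Event 5 (sale 16): sell min(16,21)=16. stock: 21 - 16 = 5. total_sold = 27
  Event 6 (restock 39): 5 + 39 = 44
  Event 7 (sale 8): sell min(8,44)=8. stock: 44 - 8 = 36. total_sold = 35
  Event 8 (sale 4): sell min(4,36)=4. stock: 36 - 4 = 32. total_sold = 39
  Event 9 (sale 2): sell min(2,32)=2. stock: 32 - 2 = 30. total_sold = 41
  Event 10 (restock 29): 30 + 29 = 59
  Event 11 (sale 9): sell min(9,59)=9. stock: 59 - 9 = 50. total_sold = 50
  Event 12 (sale 18): sell min(18,50)=18. stock: 50 - 18 = 32. total_sold = 68
  Event 13 (sale 9): sell min(9,32)=9. stock: 32 - 9 = 23. total_sold = 77
  Event 14 (adjust -4): 23 + -4 = 19
Final: stock = 19, total_sold = 77

First zero at event 1.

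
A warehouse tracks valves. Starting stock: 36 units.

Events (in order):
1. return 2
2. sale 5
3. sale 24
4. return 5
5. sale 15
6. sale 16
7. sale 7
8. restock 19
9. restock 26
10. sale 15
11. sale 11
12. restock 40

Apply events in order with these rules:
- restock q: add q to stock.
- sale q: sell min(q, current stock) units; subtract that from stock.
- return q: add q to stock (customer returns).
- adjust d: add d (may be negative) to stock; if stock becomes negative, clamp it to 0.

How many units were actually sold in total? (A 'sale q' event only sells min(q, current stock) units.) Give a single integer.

Answer: 69

Derivation:
Processing events:
Start: stock = 36
  Event 1 (return 2): 36 + 2 = 38
  Event 2 (sale 5): sell min(5,38)=5. stock: 38 - 5 = 33. total_sold = 5
  Event 3 (sale 24): sell min(24,33)=24. stock: 33 - 24 = 9. total_sold = 29
  Event 4 (return 5): 9 + 5 = 14
  Event 5 (sale 15): sell min(15,14)=14. stock: 14 - 14 = 0. total_sold = 43
  Event 6 (sale 16): sell min(16,0)=0. stock: 0 - 0 = 0. total_sold = 43
  Event 7 (sale 7): sell min(7,0)=0. stock: 0 - 0 = 0. total_sold = 43
  Event 8 (restock 19): 0 + 19 = 19
  Event 9 (restock 26): 19 + 26 = 45
  Event 10 (sale 15): sell min(15,45)=15. stock: 45 - 15 = 30. total_sold = 58
  Event 11 (sale 11): sell min(11,30)=11. stock: 30 - 11 = 19. total_sold = 69
  Event 12 (restock 40): 19 + 40 = 59
Final: stock = 59, total_sold = 69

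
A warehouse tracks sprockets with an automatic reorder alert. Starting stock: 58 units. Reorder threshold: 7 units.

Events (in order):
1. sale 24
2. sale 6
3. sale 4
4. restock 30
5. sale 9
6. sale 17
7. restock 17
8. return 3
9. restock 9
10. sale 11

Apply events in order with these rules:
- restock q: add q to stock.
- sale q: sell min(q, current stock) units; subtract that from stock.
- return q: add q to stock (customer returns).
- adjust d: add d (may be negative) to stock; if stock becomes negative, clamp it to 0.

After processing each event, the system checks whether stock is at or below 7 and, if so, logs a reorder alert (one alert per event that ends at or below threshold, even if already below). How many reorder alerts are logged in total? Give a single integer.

Answer: 0

Derivation:
Processing events:
Start: stock = 58
  Event 1 (sale 24): sell min(24,58)=24. stock: 58 - 24 = 34. total_sold = 24
  Event 2 (sale 6): sell min(6,34)=6. stock: 34 - 6 = 28. total_sold = 30
  Event 3 (sale 4): sell min(4,28)=4. stock: 28 - 4 = 24. total_sold = 34
  Event 4 (restock 30): 24 + 30 = 54
  Event 5 (sale 9): sell min(9,54)=9. stock: 54 - 9 = 45. total_sold = 43
  Event 6 (sale 17): sell min(17,45)=17. stock: 45 - 17 = 28. total_sold = 60
  Event 7 (restock 17): 28 + 17 = 45
  Event 8 (return 3): 45 + 3 = 48
  Event 9 (restock 9): 48 + 9 = 57
  Event 10 (sale 11): sell min(11,57)=11. stock: 57 - 11 = 46. total_sold = 71
Final: stock = 46, total_sold = 71

Checking against threshold 7:
  After event 1: stock=34 > 7
  After event 2: stock=28 > 7
  After event 3: stock=24 > 7
  After event 4: stock=54 > 7
  After event 5: stock=45 > 7
  After event 6: stock=28 > 7
  After event 7: stock=45 > 7
  After event 8: stock=48 > 7
  After event 9: stock=57 > 7
  After event 10: stock=46 > 7
Alert events: []. Count = 0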